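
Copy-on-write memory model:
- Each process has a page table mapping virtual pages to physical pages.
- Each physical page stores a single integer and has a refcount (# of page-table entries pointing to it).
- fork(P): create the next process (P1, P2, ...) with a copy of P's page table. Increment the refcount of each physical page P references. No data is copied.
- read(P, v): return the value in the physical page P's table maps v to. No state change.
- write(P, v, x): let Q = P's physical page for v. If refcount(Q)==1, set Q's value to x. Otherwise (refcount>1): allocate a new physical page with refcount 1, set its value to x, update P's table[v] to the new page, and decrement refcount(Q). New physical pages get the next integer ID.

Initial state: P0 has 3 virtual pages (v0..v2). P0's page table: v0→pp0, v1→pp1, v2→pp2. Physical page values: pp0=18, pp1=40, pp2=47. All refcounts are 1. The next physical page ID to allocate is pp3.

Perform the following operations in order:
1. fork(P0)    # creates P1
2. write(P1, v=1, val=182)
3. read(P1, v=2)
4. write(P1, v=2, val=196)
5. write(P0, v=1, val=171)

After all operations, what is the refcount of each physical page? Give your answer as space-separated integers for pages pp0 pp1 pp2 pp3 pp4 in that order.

Answer: 2 1 1 1 1

Derivation:
Op 1: fork(P0) -> P1. 3 ppages; refcounts: pp0:2 pp1:2 pp2:2
Op 2: write(P1, v1, 182). refcount(pp1)=2>1 -> COPY to pp3. 4 ppages; refcounts: pp0:2 pp1:1 pp2:2 pp3:1
Op 3: read(P1, v2) -> 47. No state change.
Op 4: write(P1, v2, 196). refcount(pp2)=2>1 -> COPY to pp4. 5 ppages; refcounts: pp0:2 pp1:1 pp2:1 pp3:1 pp4:1
Op 5: write(P0, v1, 171). refcount(pp1)=1 -> write in place. 5 ppages; refcounts: pp0:2 pp1:1 pp2:1 pp3:1 pp4:1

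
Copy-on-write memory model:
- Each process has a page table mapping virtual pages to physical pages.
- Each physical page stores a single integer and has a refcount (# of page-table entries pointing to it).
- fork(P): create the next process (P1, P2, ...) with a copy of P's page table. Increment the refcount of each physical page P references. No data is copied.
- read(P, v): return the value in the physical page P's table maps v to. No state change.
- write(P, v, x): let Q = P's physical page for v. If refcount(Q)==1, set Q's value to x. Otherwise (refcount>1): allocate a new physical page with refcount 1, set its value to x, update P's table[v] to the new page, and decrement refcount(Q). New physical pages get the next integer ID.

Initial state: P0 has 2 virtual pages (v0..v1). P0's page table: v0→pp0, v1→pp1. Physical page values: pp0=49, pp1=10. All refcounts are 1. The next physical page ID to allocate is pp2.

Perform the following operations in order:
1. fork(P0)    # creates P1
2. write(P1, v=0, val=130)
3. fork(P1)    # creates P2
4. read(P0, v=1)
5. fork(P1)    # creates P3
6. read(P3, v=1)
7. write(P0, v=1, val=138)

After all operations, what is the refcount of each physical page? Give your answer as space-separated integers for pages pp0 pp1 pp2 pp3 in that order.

Answer: 1 3 3 1

Derivation:
Op 1: fork(P0) -> P1. 2 ppages; refcounts: pp0:2 pp1:2
Op 2: write(P1, v0, 130). refcount(pp0)=2>1 -> COPY to pp2. 3 ppages; refcounts: pp0:1 pp1:2 pp2:1
Op 3: fork(P1) -> P2. 3 ppages; refcounts: pp0:1 pp1:3 pp2:2
Op 4: read(P0, v1) -> 10. No state change.
Op 5: fork(P1) -> P3. 3 ppages; refcounts: pp0:1 pp1:4 pp2:3
Op 6: read(P3, v1) -> 10. No state change.
Op 7: write(P0, v1, 138). refcount(pp1)=4>1 -> COPY to pp3. 4 ppages; refcounts: pp0:1 pp1:3 pp2:3 pp3:1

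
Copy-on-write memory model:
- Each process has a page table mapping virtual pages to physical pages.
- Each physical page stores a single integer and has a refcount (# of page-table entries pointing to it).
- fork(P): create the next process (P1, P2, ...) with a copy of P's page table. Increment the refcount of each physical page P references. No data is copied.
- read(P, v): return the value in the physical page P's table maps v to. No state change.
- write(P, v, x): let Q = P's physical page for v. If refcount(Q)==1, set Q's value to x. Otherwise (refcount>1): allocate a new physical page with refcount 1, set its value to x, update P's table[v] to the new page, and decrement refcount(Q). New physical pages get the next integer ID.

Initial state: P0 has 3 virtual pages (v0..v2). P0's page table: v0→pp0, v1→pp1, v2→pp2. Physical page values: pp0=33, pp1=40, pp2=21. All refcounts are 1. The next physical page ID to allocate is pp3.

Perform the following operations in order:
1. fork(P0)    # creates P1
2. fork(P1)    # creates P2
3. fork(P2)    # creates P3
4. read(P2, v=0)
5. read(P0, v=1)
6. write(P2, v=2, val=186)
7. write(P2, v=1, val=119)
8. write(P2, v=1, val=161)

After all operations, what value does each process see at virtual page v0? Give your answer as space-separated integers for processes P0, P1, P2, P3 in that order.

Answer: 33 33 33 33

Derivation:
Op 1: fork(P0) -> P1. 3 ppages; refcounts: pp0:2 pp1:2 pp2:2
Op 2: fork(P1) -> P2. 3 ppages; refcounts: pp0:3 pp1:3 pp2:3
Op 3: fork(P2) -> P3. 3 ppages; refcounts: pp0:4 pp1:4 pp2:4
Op 4: read(P2, v0) -> 33. No state change.
Op 5: read(P0, v1) -> 40. No state change.
Op 6: write(P2, v2, 186). refcount(pp2)=4>1 -> COPY to pp3. 4 ppages; refcounts: pp0:4 pp1:4 pp2:3 pp3:1
Op 7: write(P2, v1, 119). refcount(pp1)=4>1 -> COPY to pp4. 5 ppages; refcounts: pp0:4 pp1:3 pp2:3 pp3:1 pp4:1
Op 8: write(P2, v1, 161). refcount(pp4)=1 -> write in place. 5 ppages; refcounts: pp0:4 pp1:3 pp2:3 pp3:1 pp4:1
P0: v0 -> pp0 = 33
P1: v0 -> pp0 = 33
P2: v0 -> pp0 = 33
P3: v0 -> pp0 = 33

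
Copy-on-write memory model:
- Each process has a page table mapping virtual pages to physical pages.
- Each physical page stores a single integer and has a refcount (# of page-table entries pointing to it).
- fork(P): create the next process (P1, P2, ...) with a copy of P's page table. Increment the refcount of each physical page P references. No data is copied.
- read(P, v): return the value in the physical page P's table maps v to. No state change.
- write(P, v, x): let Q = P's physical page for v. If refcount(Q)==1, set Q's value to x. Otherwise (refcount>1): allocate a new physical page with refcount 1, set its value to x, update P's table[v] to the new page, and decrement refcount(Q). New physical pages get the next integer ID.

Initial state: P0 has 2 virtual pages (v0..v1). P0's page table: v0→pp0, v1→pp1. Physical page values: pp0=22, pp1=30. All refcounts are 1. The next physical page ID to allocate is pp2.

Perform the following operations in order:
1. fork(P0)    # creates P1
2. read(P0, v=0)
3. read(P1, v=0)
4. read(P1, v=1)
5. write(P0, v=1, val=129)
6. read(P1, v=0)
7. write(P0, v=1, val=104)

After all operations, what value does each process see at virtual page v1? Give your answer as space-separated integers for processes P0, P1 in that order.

Answer: 104 30

Derivation:
Op 1: fork(P0) -> P1. 2 ppages; refcounts: pp0:2 pp1:2
Op 2: read(P0, v0) -> 22. No state change.
Op 3: read(P1, v0) -> 22. No state change.
Op 4: read(P1, v1) -> 30. No state change.
Op 5: write(P0, v1, 129). refcount(pp1)=2>1 -> COPY to pp2. 3 ppages; refcounts: pp0:2 pp1:1 pp2:1
Op 6: read(P1, v0) -> 22. No state change.
Op 7: write(P0, v1, 104). refcount(pp2)=1 -> write in place. 3 ppages; refcounts: pp0:2 pp1:1 pp2:1
P0: v1 -> pp2 = 104
P1: v1 -> pp1 = 30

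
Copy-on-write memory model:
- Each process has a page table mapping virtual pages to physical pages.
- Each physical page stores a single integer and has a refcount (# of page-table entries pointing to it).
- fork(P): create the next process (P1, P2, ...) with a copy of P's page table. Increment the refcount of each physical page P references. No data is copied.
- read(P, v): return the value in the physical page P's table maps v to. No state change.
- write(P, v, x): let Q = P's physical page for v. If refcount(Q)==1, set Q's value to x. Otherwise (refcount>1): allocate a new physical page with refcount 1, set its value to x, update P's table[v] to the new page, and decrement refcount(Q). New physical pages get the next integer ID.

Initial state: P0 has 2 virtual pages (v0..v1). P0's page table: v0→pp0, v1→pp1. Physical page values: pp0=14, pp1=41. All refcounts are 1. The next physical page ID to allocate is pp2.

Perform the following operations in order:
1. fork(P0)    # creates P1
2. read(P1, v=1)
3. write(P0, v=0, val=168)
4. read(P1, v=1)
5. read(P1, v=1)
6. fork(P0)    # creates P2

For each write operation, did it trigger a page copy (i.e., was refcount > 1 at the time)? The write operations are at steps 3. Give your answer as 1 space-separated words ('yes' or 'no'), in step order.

Op 1: fork(P0) -> P1. 2 ppages; refcounts: pp0:2 pp1:2
Op 2: read(P1, v1) -> 41. No state change.
Op 3: write(P0, v0, 168). refcount(pp0)=2>1 -> COPY to pp2. 3 ppages; refcounts: pp0:1 pp1:2 pp2:1
Op 4: read(P1, v1) -> 41. No state change.
Op 5: read(P1, v1) -> 41. No state change.
Op 6: fork(P0) -> P2. 3 ppages; refcounts: pp0:1 pp1:3 pp2:2

yes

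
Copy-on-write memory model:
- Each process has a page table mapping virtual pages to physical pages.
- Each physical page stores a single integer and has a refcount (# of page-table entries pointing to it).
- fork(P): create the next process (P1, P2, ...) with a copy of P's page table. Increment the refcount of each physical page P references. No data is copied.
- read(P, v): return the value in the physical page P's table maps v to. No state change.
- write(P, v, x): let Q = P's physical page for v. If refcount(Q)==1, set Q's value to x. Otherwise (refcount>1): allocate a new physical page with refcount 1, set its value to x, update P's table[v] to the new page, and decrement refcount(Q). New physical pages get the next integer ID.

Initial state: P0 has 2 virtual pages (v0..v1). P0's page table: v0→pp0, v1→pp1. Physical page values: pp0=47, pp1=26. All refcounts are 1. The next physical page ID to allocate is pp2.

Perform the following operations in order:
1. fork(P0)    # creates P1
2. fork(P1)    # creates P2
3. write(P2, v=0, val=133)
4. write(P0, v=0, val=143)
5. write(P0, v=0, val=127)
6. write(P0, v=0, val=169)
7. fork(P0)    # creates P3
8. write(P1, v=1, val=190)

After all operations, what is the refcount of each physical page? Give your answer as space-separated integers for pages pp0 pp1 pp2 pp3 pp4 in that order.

Op 1: fork(P0) -> P1. 2 ppages; refcounts: pp0:2 pp1:2
Op 2: fork(P1) -> P2. 2 ppages; refcounts: pp0:3 pp1:3
Op 3: write(P2, v0, 133). refcount(pp0)=3>1 -> COPY to pp2. 3 ppages; refcounts: pp0:2 pp1:3 pp2:1
Op 4: write(P0, v0, 143). refcount(pp0)=2>1 -> COPY to pp3. 4 ppages; refcounts: pp0:1 pp1:3 pp2:1 pp3:1
Op 5: write(P0, v0, 127). refcount(pp3)=1 -> write in place. 4 ppages; refcounts: pp0:1 pp1:3 pp2:1 pp3:1
Op 6: write(P0, v0, 169). refcount(pp3)=1 -> write in place. 4 ppages; refcounts: pp0:1 pp1:3 pp2:1 pp3:1
Op 7: fork(P0) -> P3. 4 ppages; refcounts: pp0:1 pp1:4 pp2:1 pp3:2
Op 8: write(P1, v1, 190). refcount(pp1)=4>1 -> COPY to pp4. 5 ppages; refcounts: pp0:1 pp1:3 pp2:1 pp3:2 pp4:1

Answer: 1 3 1 2 1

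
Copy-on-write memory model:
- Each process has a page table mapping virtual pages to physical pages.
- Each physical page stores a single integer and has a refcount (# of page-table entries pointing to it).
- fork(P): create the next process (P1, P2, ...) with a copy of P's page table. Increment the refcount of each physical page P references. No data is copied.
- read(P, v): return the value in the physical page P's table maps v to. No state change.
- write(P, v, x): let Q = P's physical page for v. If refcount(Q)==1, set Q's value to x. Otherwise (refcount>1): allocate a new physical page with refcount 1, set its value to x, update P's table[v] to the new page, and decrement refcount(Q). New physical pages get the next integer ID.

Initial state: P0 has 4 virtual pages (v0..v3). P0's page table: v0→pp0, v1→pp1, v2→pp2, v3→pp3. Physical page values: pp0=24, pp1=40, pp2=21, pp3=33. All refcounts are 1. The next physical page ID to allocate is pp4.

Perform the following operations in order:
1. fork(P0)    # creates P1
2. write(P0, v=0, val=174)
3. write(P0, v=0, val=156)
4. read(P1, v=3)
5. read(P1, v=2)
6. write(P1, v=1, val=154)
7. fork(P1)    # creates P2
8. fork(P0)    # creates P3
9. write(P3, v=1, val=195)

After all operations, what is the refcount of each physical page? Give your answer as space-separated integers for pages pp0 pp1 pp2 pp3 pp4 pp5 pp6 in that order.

Op 1: fork(P0) -> P1. 4 ppages; refcounts: pp0:2 pp1:2 pp2:2 pp3:2
Op 2: write(P0, v0, 174). refcount(pp0)=2>1 -> COPY to pp4. 5 ppages; refcounts: pp0:1 pp1:2 pp2:2 pp3:2 pp4:1
Op 3: write(P0, v0, 156). refcount(pp4)=1 -> write in place. 5 ppages; refcounts: pp0:1 pp1:2 pp2:2 pp3:2 pp4:1
Op 4: read(P1, v3) -> 33. No state change.
Op 5: read(P1, v2) -> 21. No state change.
Op 6: write(P1, v1, 154). refcount(pp1)=2>1 -> COPY to pp5. 6 ppages; refcounts: pp0:1 pp1:1 pp2:2 pp3:2 pp4:1 pp5:1
Op 7: fork(P1) -> P2. 6 ppages; refcounts: pp0:2 pp1:1 pp2:3 pp3:3 pp4:1 pp5:2
Op 8: fork(P0) -> P3. 6 ppages; refcounts: pp0:2 pp1:2 pp2:4 pp3:4 pp4:2 pp5:2
Op 9: write(P3, v1, 195). refcount(pp1)=2>1 -> COPY to pp6. 7 ppages; refcounts: pp0:2 pp1:1 pp2:4 pp3:4 pp4:2 pp5:2 pp6:1

Answer: 2 1 4 4 2 2 1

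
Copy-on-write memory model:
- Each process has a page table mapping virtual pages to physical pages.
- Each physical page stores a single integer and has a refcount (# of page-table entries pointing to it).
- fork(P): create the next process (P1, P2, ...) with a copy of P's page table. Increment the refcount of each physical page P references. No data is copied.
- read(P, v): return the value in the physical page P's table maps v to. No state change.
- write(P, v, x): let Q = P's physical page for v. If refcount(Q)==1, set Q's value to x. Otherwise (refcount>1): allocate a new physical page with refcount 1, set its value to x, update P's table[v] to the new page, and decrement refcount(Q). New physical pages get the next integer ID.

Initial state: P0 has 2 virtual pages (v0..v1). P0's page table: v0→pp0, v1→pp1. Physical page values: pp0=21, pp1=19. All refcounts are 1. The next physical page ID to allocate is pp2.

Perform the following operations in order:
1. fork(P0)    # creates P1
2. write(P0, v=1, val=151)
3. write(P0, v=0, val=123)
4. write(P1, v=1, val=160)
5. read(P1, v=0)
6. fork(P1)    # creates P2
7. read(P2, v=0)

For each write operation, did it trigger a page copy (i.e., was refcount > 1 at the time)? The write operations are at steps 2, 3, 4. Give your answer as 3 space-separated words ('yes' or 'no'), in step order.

Op 1: fork(P0) -> P1. 2 ppages; refcounts: pp0:2 pp1:2
Op 2: write(P0, v1, 151). refcount(pp1)=2>1 -> COPY to pp2. 3 ppages; refcounts: pp0:2 pp1:1 pp2:1
Op 3: write(P0, v0, 123). refcount(pp0)=2>1 -> COPY to pp3. 4 ppages; refcounts: pp0:1 pp1:1 pp2:1 pp3:1
Op 4: write(P1, v1, 160). refcount(pp1)=1 -> write in place. 4 ppages; refcounts: pp0:1 pp1:1 pp2:1 pp3:1
Op 5: read(P1, v0) -> 21. No state change.
Op 6: fork(P1) -> P2. 4 ppages; refcounts: pp0:2 pp1:2 pp2:1 pp3:1
Op 7: read(P2, v0) -> 21. No state change.

yes yes no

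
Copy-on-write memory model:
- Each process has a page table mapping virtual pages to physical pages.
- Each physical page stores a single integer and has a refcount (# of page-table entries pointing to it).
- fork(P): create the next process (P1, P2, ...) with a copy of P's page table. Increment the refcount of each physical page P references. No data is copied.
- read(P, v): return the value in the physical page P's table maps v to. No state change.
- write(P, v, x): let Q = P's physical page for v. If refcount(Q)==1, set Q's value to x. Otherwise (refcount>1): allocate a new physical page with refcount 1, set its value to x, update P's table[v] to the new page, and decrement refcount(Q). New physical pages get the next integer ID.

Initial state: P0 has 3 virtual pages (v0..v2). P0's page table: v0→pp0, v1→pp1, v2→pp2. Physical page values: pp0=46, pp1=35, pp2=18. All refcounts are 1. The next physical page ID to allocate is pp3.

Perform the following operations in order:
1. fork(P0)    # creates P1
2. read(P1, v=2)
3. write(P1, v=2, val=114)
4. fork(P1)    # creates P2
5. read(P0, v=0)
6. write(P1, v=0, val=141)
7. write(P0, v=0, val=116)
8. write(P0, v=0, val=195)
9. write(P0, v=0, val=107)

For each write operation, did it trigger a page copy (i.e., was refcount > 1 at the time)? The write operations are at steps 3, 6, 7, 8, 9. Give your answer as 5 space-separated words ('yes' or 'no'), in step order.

Op 1: fork(P0) -> P1. 3 ppages; refcounts: pp0:2 pp1:2 pp2:2
Op 2: read(P1, v2) -> 18. No state change.
Op 3: write(P1, v2, 114). refcount(pp2)=2>1 -> COPY to pp3. 4 ppages; refcounts: pp0:2 pp1:2 pp2:1 pp3:1
Op 4: fork(P1) -> P2. 4 ppages; refcounts: pp0:3 pp1:3 pp2:1 pp3:2
Op 5: read(P0, v0) -> 46. No state change.
Op 6: write(P1, v0, 141). refcount(pp0)=3>1 -> COPY to pp4. 5 ppages; refcounts: pp0:2 pp1:3 pp2:1 pp3:2 pp4:1
Op 7: write(P0, v0, 116). refcount(pp0)=2>1 -> COPY to pp5. 6 ppages; refcounts: pp0:1 pp1:3 pp2:1 pp3:2 pp4:1 pp5:1
Op 8: write(P0, v0, 195). refcount(pp5)=1 -> write in place. 6 ppages; refcounts: pp0:1 pp1:3 pp2:1 pp3:2 pp4:1 pp5:1
Op 9: write(P0, v0, 107). refcount(pp5)=1 -> write in place. 6 ppages; refcounts: pp0:1 pp1:3 pp2:1 pp3:2 pp4:1 pp5:1

yes yes yes no no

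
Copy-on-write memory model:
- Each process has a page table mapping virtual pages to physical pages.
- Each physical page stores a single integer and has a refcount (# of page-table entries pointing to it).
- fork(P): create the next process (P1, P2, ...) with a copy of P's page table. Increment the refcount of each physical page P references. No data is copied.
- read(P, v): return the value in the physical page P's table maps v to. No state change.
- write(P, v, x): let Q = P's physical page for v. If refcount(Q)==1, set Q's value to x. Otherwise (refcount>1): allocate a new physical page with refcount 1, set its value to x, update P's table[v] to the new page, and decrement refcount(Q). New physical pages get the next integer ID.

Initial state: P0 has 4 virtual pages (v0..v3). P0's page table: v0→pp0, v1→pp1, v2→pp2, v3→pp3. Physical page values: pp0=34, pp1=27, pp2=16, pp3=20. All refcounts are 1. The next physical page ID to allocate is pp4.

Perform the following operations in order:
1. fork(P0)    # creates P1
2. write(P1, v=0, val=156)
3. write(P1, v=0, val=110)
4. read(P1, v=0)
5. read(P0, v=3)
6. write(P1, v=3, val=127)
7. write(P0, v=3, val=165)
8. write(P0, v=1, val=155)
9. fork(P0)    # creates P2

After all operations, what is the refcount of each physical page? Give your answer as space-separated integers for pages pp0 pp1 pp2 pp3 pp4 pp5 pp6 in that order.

Op 1: fork(P0) -> P1. 4 ppages; refcounts: pp0:2 pp1:2 pp2:2 pp3:2
Op 2: write(P1, v0, 156). refcount(pp0)=2>1 -> COPY to pp4. 5 ppages; refcounts: pp0:1 pp1:2 pp2:2 pp3:2 pp4:1
Op 3: write(P1, v0, 110). refcount(pp4)=1 -> write in place. 5 ppages; refcounts: pp0:1 pp1:2 pp2:2 pp3:2 pp4:1
Op 4: read(P1, v0) -> 110. No state change.
Op 5: read(P0, v3) -> 20. No state change.
Op 6: write(P1, v3, 127). refcount(pp3)=2>1 -> COPY to pp5. 6 ppages; refcounts: pp0:1 pp1:2 pp2:2 pp3:1 pp4:1 pp5:1
Op 7: write(P0, v3, 165). refcount(pp3)=1 -> write in place. 6 ppages; refcounts: pp0:1 pp1:2 pp2:2 pp3:1 pp4:1 pp5:1
Op 8: write(P0, v1, 155). refcount(pp1)=2>1 -> COPY to pp6. 7 ppages; refcounts: pp0:1 pp1:1 pp2:2 pp3:1 pp4:1 pp5:1 pp6:1
Op 9: fork(P0) -> P2. 7 ppages; refcounts: pp0:2 pp1:1 pp2:3 pp3:2 pp4:1 pp5:1 pp6:2

Answer: 2 1 3 2 1 1 2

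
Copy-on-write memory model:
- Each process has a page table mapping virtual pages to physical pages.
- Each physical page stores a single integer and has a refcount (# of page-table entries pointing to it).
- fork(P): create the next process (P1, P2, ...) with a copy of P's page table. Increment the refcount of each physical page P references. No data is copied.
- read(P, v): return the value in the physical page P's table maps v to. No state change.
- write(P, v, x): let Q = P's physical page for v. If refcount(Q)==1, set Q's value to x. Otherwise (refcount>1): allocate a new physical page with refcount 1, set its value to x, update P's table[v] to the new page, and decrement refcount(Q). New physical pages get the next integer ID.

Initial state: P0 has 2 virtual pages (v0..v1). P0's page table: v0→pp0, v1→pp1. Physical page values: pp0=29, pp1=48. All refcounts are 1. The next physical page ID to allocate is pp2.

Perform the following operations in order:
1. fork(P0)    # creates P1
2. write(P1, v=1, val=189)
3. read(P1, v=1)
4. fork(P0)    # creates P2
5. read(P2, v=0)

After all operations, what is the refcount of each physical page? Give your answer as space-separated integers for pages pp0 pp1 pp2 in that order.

Op 1: fork(P0) -> P1. 2 ppages; refcounts: pp0:2 pp1:2
Op 2: write(P1, v1, 189). refcount(pp1)=2>1 -> COPY to pp2. 3 ppages; refcounts: pp0:2 pp1:1 pp2:1
Op 3: read(P1, v1) -> 189. No state change.
Op 4: fork(P0) -> P2. 3 ppages; refcounts: pp0:3 pp1:2 pp2:1
Op 5: read(P2, v0) -> 29. No state change.

Answer: 3 2 1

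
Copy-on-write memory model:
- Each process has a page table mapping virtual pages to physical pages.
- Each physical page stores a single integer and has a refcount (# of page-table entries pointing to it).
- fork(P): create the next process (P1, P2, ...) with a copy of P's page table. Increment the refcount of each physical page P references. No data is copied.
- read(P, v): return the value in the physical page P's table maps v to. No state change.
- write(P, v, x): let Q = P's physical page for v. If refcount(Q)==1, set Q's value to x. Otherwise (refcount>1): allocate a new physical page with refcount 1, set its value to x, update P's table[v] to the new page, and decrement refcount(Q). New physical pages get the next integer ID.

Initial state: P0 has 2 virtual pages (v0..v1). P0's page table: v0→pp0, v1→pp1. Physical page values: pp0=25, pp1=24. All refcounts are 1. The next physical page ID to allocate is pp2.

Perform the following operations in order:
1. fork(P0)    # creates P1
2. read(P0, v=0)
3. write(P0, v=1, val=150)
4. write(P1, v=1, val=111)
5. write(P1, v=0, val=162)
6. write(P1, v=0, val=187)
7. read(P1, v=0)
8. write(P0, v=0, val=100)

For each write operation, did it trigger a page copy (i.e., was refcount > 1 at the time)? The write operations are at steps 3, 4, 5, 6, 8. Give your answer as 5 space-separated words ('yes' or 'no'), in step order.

Op 1: fork(P0) -> P1. 2 ppages; refcounts: pp0:2 pp1:2
Op 2: read(P0, v0) -> 25. No state change.
Op 3: write(P0, v1, 150). refcount(pp1)=2>1 -> COPY to pp2. 3 ppages; refcounts: pp0:2 pp1:1 pp2:1
Op 4: write(P1, v1, 111). refcount(pp1)=1 -> write in place. 3 ppages; refcounts: pp0:2 pp1:1 pp2:1
Op 5: write(P1, v0, 162). refcount(pp0)=2>1 -> COPY to pp3. 4 ppages; refcounts: pp0:1 pp1:1 pp2:1 pp3:1
Op 6: write(P1, v0, 187). refcount(pp3)=1 -> write in place. 4 ppages; refcounts: pp0:1 pp1:1 pp2:1 pp3:1
Op 7: read(P1, v0) -> 187. No state change.
Op 8: write(P0, v0, 100). refcount(pp0)=1 -> write in place. 4 ppages; refcounts: pp0:1 pp1:1 pp2:1 pp3:1

yes no yes no no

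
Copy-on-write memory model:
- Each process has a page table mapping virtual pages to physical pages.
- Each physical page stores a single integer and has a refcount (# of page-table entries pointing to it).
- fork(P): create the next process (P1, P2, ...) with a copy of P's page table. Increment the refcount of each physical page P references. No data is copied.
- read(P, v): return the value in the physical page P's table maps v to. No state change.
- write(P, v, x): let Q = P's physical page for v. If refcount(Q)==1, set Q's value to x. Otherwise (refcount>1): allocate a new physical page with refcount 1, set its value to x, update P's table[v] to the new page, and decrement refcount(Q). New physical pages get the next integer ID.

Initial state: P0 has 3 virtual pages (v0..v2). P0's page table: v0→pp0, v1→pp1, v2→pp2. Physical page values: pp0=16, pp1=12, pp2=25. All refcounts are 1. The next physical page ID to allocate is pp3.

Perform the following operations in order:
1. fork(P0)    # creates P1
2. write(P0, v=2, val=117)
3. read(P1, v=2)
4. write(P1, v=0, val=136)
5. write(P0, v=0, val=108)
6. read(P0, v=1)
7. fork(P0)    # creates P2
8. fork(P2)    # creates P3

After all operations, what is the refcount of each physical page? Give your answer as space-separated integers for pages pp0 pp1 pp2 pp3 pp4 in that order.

Answer: 3 4 1 3 1

Derivation:
Op 1: fork(P0) -> P1. 3 ppages; refcounts: pp0:2 pp1:2 pp2:2
Op 2: write(P0, v2, 117). refcount(pp2)=2>1 -> COPY to pp3. 4 ppages; refcounts: pp0:2 pp1:2 pp2:1 pp3:1
Op 3: read(P1, v2) -> 25. No state change.
Op 4: write(P1, v0, 136). refcount(pp0)=2>1 -> COPY to pp4. 5 ppages; refcounts: pp0:1 pp1:2 pp2:1 pp3:1 pp4:1
Op 5: write(P0, v0, 108). refcount(pp0)=1 -> write in place. 5 ppages; refcounts: pp0:1 pp1:2 pp2:1 pp3:1 pp4:1
Op 6: read(P0, v1) -> 12. No state change.
Op 7: fork(P0) -> P2. 5 ppages; refcounts: pp0:2 pp1:3 pp2:1 pp3:2 pp4:1
Op 8: fork(P2) -> P3. 5 ppages; refcounts: pp0:3 pp1:4 pp2:1 pp3:3 pp4:1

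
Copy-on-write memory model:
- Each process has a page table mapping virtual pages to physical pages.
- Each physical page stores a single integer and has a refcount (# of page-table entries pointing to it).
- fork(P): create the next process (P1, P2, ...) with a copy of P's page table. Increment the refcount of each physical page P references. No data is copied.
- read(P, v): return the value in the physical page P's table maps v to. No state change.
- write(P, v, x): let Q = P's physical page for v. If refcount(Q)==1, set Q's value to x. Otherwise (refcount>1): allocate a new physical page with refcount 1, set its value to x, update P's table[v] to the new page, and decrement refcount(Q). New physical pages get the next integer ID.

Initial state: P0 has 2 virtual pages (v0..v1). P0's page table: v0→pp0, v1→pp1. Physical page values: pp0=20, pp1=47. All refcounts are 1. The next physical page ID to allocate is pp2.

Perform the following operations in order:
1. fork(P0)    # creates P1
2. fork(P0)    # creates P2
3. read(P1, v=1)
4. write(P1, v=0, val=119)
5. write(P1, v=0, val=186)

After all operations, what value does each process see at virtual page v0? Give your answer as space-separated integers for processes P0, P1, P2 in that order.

Answer: 20 186 20

Derivation:
Op 1: fork(P0) -> P1. 2 ppages; refcounts: pp0:2 pp1:2
Op 2: fork(P0) -> P2. 2 ppages; refcounts: pp0:3 pp1:3
Op 3: read(P1, v1) -> 47. No state change.
Op 4: write(P1, v0, 119). refcount(pp0)=3>1 -> COPY to pp2. 3 ppages; refcounts: pp0:2 pp1:3 pp2:1
Op 5: write(P1, v0, 186). refcount(pp2)=1 -> write in place. 3 ppages; refcounts: pp0:2 pp1:3 pp2:1
P0: v0 -> pp0 = 20
P1: v0 -> pp2 = 186
P2: v0 -> pp0 = 20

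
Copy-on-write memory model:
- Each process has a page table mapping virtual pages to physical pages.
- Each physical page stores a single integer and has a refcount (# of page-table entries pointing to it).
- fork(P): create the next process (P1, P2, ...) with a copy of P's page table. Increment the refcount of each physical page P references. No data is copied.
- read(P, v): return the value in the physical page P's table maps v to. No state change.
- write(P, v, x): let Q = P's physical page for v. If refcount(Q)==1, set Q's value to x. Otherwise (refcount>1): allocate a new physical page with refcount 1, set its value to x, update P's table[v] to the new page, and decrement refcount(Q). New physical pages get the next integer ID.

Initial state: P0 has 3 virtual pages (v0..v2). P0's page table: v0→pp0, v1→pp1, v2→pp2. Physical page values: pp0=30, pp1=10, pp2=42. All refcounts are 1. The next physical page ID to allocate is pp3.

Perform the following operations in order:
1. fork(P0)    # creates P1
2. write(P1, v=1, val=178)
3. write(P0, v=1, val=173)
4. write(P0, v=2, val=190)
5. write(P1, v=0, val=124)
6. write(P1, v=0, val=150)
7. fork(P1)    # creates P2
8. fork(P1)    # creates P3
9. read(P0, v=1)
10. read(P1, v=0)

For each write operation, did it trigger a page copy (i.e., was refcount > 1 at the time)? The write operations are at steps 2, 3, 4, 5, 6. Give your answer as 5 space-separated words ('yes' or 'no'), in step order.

Op 1: fork(P0) -> P1. 3 ppages; refcounts: pp0:2 pp1:2 pp2:2
Op 2: write(P1, v1, 178). refcount(pp1)=2>1 -> COPY to pp3. 4 ppages; refcounts: pp0:2 pp1:1 pp2:2 pp3:1
Op 3: write(P0, v1, 173). refcount(pp1)=1 -> write in place. 4 ppages; refcounts: pp0:2 pp1:1 pp2:2 pp3:1
Op 4: write(P0, v2, 190). refcount(pp2)=2>1 -> COPY to pp4. 5 ppages; refcounts: pp0:2 pp1:1 pp2:1 pp3:1 pp4:1
Op 5: write(P1, v0, 124). refcount(pp0)=2>1 -> COPY to pp5. 6 ppages; refcounts: pp0:1 pp1:1 pp2:1 pp3:1 pp4:1 pp5:1
Op 6: write(P1, v0, 150). refcount(pp5)=1 -> write in place. 6 ppages; refcounts: pp0:1 pp1:1 pp2:1 pp3:1 pp4:1 pp5:1
Op 7: fork(P1) -> P2. 6 ppages; refcounts: pp0:1 pp1:1 pp2:2 pp3:2 pp4:1 pp5:2
Op 8: fork(P1) -> P3. 6 ppages; refcounts: pp0:1 pp1:1 pp2:3 pp3:3 pp4:1 pp5:3
Op 9: read(P0, v1) -> 173. No state change.
Op 10: read(P1, v0) -> 150. No state change.

yes no yes yes no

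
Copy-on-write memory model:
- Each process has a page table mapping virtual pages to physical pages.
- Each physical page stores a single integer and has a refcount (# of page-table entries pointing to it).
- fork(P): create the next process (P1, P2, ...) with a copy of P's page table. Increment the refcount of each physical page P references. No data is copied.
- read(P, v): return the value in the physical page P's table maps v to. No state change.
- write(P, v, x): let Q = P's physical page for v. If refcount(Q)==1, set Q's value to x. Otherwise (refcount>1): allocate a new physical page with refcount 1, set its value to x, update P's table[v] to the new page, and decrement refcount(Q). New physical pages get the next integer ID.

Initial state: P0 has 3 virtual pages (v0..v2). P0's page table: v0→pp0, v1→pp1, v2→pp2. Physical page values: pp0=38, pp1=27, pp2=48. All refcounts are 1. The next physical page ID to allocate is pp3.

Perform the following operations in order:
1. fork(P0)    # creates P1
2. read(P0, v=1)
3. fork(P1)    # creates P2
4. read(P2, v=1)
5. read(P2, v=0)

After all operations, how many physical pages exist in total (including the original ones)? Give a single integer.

Op 1: fork(P0) -> P1. 3 ppages; refcounts: pp0:2 pp1:2 pp2:2
Op 2: read(P0, v1) -> 27. No state change.
Op 3: fork(P1) -> P2. 3 ppages; refcounts: pp0:3 pp1:3 pp2:3
Op 4: read(P2, v1) -> 27. No state change.
Op 5: read(P2, v0) -> 38. No state change.

Answer: 3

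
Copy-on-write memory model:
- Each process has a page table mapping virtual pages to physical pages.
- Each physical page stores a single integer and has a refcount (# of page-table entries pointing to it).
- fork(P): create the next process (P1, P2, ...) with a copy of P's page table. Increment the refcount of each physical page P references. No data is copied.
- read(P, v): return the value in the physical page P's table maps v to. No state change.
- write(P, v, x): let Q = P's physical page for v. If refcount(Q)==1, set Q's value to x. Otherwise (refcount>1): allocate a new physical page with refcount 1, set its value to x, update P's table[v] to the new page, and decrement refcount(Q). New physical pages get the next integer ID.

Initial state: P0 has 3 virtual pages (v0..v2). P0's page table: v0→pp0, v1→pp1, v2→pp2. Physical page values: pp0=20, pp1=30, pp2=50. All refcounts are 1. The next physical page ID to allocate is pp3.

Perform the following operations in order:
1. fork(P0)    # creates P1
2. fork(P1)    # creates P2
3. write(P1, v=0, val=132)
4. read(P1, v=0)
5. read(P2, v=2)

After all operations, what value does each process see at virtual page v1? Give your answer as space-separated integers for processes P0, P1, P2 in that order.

Answer: 30 30 30

Derivation:
Op 1: fork(P0) -> P1. 3 ppages; refcounts: pp0:2 pp1:2 pp2:2
Op 2: fork(P1) -> P2. 3 ppages; refcounts: pp0:3 pp1:3 pp2:3
Op 3: write(P1, v0, 132). refcount(pp0)=3>1 -> COPY to pp3. 4 ppages; refcounts: pp0:2 pp1:3 pp2:3 pp3:1
Op 4: read(P1, v0) -> 132. No state change.
Op 5: read(P2, v2) -> 50. No state change.
P0: v1 -> pp1 = 30
P1: v1 -> pp1 = 30
P2: v1 -> pp1 = 30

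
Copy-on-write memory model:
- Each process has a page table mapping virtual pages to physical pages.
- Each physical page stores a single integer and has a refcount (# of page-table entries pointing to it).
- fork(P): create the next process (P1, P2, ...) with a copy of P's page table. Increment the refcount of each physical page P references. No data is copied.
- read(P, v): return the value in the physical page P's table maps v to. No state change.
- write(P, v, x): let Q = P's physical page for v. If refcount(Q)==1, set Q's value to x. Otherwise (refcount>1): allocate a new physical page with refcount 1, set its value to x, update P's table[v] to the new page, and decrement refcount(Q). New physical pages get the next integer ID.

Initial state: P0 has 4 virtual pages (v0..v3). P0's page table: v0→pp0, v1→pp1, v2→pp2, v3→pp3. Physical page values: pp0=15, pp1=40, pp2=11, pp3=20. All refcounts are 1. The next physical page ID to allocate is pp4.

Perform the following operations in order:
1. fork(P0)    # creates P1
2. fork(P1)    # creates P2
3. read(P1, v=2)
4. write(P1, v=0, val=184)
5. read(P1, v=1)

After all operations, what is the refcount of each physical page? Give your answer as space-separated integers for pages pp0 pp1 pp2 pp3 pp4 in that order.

Answer: 2 3 3 3 1

Derivation:
Op 1: fork(P0) -> P1. 4 ppages; refcounts: pp0:2 pp1:2 pp2:2 pp3:2
Op 2: fork(P1) -> P2. 4 ppages; refcounts: pp0:3 pp1:3 pp2:3 pp3:3
Op 3: read(P1, v2) -> 11. No state change.
Op 4: write(P1, v0, 184). refcount(pp0)=3>1 -> COPY to pp4. 5 ppages; refcounts: pp0:2 pp1:3 pp2:3 pp3:3 pp4:1
Op 5: read(P1, v1) -> 40. No state change.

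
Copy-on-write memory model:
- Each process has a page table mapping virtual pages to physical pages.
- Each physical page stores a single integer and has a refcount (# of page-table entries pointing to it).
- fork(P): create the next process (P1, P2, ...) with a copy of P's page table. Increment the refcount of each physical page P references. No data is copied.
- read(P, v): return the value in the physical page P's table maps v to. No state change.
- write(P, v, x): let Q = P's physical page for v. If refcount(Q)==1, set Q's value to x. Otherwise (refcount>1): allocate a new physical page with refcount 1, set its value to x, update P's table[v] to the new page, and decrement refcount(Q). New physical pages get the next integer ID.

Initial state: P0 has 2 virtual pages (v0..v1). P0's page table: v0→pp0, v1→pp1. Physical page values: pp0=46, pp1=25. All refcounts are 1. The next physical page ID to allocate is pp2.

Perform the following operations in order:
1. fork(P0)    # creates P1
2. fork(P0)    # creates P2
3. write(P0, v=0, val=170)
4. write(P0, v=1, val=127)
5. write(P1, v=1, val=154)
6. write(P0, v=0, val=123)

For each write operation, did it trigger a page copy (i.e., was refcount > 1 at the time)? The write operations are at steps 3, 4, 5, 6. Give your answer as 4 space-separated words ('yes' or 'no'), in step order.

Op 1: fork(P0) -> P1. 2 ppages; refcounts: pp0:2 pp1:2
Op 2: fork(P0) -> P2. 2 ppages; refcounts: pp0:3 pp1:3
Op 3: write(P0, v0, 170). refcount(pp0)=3>1 -> COPY to pp2. 3 ppages; refcounts: pp0:2 pp1:3 pp2:1
Op 4: write(P0, v1, 127). refcount(pp1)=3>1 -> COPY to pp3. 4 ppages; refcounts: pp0:2 pp1:2 pp2:1 pp3:1
Op 5: write(P1, v1, 154). refcount(pp1)=2>1 -> COPY to pp4. 5 ppages; refcounts: pp0:2 pp1:1 pp2:1 pp3:1 pp4:1
Op 6: write(P0, v0, 123). refcount(pp2)=1 -> write in place. 5 ppages; refcounts: pp0:2 pp1:1 pp2:1 pp3:1 pp4:1

yes yes yes no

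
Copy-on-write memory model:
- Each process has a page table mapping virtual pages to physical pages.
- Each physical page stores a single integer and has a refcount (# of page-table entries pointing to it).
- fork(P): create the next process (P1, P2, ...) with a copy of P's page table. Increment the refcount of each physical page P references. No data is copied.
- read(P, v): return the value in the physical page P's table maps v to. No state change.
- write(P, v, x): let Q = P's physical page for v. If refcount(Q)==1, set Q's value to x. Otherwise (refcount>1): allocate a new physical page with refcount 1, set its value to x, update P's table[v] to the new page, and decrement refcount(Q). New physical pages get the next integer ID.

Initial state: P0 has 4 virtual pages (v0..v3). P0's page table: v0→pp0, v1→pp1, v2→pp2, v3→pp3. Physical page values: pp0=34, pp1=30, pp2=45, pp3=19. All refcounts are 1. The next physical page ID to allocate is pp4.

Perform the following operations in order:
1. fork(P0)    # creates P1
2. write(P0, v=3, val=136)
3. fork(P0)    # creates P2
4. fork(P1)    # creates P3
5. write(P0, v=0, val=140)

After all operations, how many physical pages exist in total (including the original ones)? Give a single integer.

Answer: 6

Derivation:
Op 1: fork(P0) -> P1. 4 ppages; refcounts: pp0:2 pp1:2 pp2:2 pp3:2
Op 2: write(P0, v3, 136). refcount(pp3)=2>1 -> COPY to pp4. 5 ppages; refcounts: pp0:2 pp1:2 pp2:2 pp3:1 pp4:1
Op 3: fork(P0) -> P2. 5 ppages; refcounts: pp0:3 pp1:3 pp2:3 pp3:1 pp4:2
Op 4: fork(P1) -> P3. 5 ppages; refcounts: pp0:4 pp1:4 pp2:4 pp3:2 pp4:2
Op 5: write(P0, v0, 140). refcount(pp0)=4>1 -> COPY to pp5. 6 ppages; refcounts: pp0:3 pp1:4 pp2:4 pp3:2 pp4:2 pp5:1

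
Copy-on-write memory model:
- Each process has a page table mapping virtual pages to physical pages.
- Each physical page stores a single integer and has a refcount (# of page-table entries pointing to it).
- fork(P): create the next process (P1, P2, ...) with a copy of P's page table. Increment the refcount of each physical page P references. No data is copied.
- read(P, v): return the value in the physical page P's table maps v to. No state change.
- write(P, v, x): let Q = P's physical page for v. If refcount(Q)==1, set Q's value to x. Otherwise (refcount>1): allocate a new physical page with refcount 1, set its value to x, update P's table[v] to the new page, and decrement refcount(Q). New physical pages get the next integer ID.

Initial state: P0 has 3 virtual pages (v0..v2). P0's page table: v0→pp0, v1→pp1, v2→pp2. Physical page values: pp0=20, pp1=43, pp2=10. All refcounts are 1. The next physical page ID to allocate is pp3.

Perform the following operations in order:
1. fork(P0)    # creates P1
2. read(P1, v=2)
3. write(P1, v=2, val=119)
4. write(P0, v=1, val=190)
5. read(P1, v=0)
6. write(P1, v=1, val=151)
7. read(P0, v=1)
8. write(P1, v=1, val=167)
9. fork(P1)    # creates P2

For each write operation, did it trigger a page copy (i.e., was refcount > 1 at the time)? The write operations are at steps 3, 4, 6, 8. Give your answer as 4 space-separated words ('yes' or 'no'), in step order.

Op 1: fork(P0) -> P1. 3 ppages; refcounts: pp0:2 pp1:2 pp2:2
Op 2: read(P1, v2) -> 10. No state change.
Op 3: write(P1, v2, 119). refcount(pp2)=2>1 -> COPY to pp3. 4 ppages; refcounts: pp0:2 pp1:2 pp2:1 pp3:1
Op 4: write(P0, v1, 190). refcount(pp1)=2>1 -> COPY to pp4. 5 ppages; refcounts: pp0:2 pp1:1 pp2:1 pp3:1 pp4:1
Op 5: read(P1, v0) -> 20. No state change.
Op 6: write(P1, v1, 151). refcount(pp1)=1 -> write in place. 5 ppages; refcounts: pp0:2 pp1:1 pp2:1 pp3:1 pp4:1
Op 7: read(P0, v1) -> 190. No state change.
Op 8: write(P1, v1, 167). refcount(pp1)=1 -> write in place. 5 ppages; refcounts: pp0:2 pp1:1 pp2:1 pp3:1 pp4:1
Op 9: fork(P1) -> P2. 5 ppages; refcounts: pp0:3 pp1:2 pp2:1 pp3:2 pp4:1

yes yes no no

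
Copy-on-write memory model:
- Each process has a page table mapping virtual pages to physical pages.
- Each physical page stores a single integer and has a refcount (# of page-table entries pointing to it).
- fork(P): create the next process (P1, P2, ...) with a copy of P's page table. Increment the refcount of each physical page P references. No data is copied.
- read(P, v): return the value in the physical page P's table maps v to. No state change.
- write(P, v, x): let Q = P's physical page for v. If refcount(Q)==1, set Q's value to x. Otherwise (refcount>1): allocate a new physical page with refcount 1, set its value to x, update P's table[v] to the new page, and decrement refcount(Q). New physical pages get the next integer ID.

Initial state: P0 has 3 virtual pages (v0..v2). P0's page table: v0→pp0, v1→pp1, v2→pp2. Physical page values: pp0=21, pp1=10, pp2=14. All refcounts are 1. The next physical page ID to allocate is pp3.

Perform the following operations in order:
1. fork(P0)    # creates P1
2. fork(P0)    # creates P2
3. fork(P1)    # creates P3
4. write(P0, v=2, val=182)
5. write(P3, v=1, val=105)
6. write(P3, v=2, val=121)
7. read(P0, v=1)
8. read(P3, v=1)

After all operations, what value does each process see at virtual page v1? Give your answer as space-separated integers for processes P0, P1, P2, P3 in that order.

Answer: 10 10 10 105

Derivation:
Op 1: fork(P0) -> P1. 3 ppages; refcounts: pp0:2 pp1:2 pp2:2
Op 2: fork(P0) -> P2. 3 ppages; refcounts: pp0:3 pp1:3 pp2:3
Op 3: fork(P1) -> P3. 3 ppages; refcounts: pp0:4 pp1:4 pp2:4
Op 4: write(P0, v2, 182). refcount(pp2)=4>1 -> COPY to pp3. 4 ppages; refcounts: pp0:4 pp1:4 pp2:3 pp3:1
Op 5: write(P3, v1, 105). refcount(pp1)=4>1 -> COPY to pp4. 5 ppages; refcounts: pp0:4 pp1:3 pp2:3 pp3:1 pp4:1
Op 6: write(P3, v2, 121). refcount(pp2)=3>1 -> COPY to pp5. 6 ppages; refcounts: pp0:4 pp1:3 pp2:2 pp3:1 pp4:1 pp5:1
Op 7: read(P0, v1) -> 10. No state change.
Op 8: read(P3, v1) -> 105. No state change.
P0: v1 -> pp1 = 10
P1: v1 -> pp1 = 10
P2: v1 -> pp1 = 10
P3: v1 -> pp4 = 105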